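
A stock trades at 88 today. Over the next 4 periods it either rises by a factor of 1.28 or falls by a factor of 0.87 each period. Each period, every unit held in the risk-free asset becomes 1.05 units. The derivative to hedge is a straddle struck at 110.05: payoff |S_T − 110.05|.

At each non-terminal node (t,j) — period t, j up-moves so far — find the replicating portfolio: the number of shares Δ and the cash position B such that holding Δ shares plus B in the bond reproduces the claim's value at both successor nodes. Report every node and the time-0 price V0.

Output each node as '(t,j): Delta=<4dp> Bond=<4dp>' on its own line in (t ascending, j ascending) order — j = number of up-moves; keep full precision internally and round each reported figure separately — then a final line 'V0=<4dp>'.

(0,0): Delta=0.0911 Bond=18.0140
(1,0): Delta=-0.4374 Bond=59.3763
(1,1): Delta=0.5501 Bond=-32.7862
(2,0): Delta=-1.0000 Bond=99.8186
(2,1): Delta=0.0512 Bond=14.4624
(2,2): Delta=0.9834 Bond=-96.8933
(3,0): Delta=-1.0000 Bond=104.8095
(3,1): Delta=-1.0000 Bond=104.8095
(3,2): Delta=0.9642 Bond=-99.3341
(3,3): Delta=1.0000 Bond=-104.8095
V0=26.0307

The replicating-portfolio and risk-neutral prices coincide; use p* = (1.05−0.87)/(1.28−0.87) = 0.4390 for the latter.
At expiry t=4: V(4,0)=59.6350, V(4,1)=35.8762, V(4,2)=0.9208, V(4,3)=50.5080, V(4,4)=126.1732
  t=3,j=0: stock 57.9483 → up 74.1738 (V=35.8762), down 50.4150 (V=59.6350). Price 46.8613; hedge Δ=-1.0000, bond B=104.8095.
  t=3,j=1: stock 85.2572 → up 109.1292 (V=0.9208), down 74.1738 (V=35.8762). Price 19.5523; hedge Δ=-1.0000, bond B=104.8095.
  t=3,j=2: stock 125.4359 → up 160.5580 (V=50.5080), down 109.1292 (V=0.9208). Price 21.6102; hedge Δ=0.9642, bond B=-99.3341.
  t=3,j=3: stock 184.5494 → up 236.2232 (V=126.1732), down 160.5580 (V=50.5080). Price 79.7399; hedge Δ=1.0000, bond B=-104.8095.
  t=2,j=0: stock 66.6072 → up 85.2572 (V=19.5523), down 57.9483 (V=46.8613). Price 33.2114; hedge Δ=-1.0000, bond B=99.8186.
  t=2,j=1: stock 97.9968 → up 125.4359 (V=21.6102), down 85.2572 (V=19.5523). Price 19.4817; hedge Δ=0.0512, bond B=14.4624.
  t=2,j=2: stock 144.1792 → up 184.5494 (V=79.7399), down 125.4359 (V=21.6102). Price 44.8862; hedge Δ=0.9834, bond B=-96.8933.
  t=1,j=0: stock 76.5600 → up 97.9968 (V=19.4817), down 66.6072 (V=33.2114). Price 25.8893; hedge Δ=-0.4374, bond B=59.3763.
  t=1,j=1: stock 112.6400 → up 144.1792 (V=44.8862), down 97.9968 (V=19.4817). Price 29.1761; hedge Δ=0.5501, bond B=-32.7862.
  t=0,j=0: stock 88.0000 → up 112.6400 (V=29.1761), down 76.5600 (V=25.8893). Price 26.0307; hedge Δ=0.0911, bond B=18.0140.
The time-0 hedge costs 26.0307, which is the no-arbitrage price.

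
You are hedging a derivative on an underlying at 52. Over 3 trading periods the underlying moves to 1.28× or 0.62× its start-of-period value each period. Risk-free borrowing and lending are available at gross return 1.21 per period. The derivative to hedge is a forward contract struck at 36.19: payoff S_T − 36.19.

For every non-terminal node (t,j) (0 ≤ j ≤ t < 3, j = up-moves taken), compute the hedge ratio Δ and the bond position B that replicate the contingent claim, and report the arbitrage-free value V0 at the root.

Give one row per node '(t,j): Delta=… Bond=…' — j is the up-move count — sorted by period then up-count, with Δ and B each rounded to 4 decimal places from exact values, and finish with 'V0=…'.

(0,0): Delta=1.0000 Bond=-20.4283
(1,0): Delta=1.0000 Bond=-24.7183
(1,1): Delta=1.0000 Bond=-24.7183
(2,0): Delta=1.0000 Bond=-29.9091
(2,1): Delta=1.0000 Bond=-29.9091
(2,2): Delta=1.0000 Bond=-29.9091
V0=31.5717

Since d<R<u, set p* = (R−d)/(u−d) = 0.8939; price each node as the discounted p*-expectation of its children.
Payoff layer (t=3): V(3,0)=-23.7969, V(3,1)=-10.6043, V(3,2)=16.6320, V(3,3)=72.8619
Node (2,0) S=19.9888: V=(p*·-10.6043+(1−p*)·-23.7969)/1.21=-9.9203; Δ=(-10.6043−-23.7969)/(25.5857−12.3931)=1.0000; B=V−Δ·S=-29.9091
Node (2,1) S=41.2672: V=(p*·16.6320+(1−p*)·-10.6043)/1.21=11.3581; Δ=(16.6320−-10.6043)/(52.8220−25.5857)=1.0000; B=V−Δ·S=-29.9091
Node (2,2) S=85.1968: V=(p*·72.8619+(1−p*)·16.6320)/1.21=55.2877; Δ=(72.8619−16.6320)/(109.0519−52.8220)=1.0000; B=V−Δ·S=-29.9091
Node (1,0) S=32.2400: V=(p*·11.3581+(1−p*)·-9.9203)/1.21=7.5217; Δ=(11.3581−-9.9203)/(41.2672−19.9888)=1.0000; B=V−Δ·S=-24.7183
Node (1,1) S=66.5600: V=(p*·55.2877+(1−p*)·11.3581)/1.21=41.8417; Δ=(55.2877−11.3581)/(85.1968−41.2672)=1.0000; B=V−Δ·S=-24.7183
Node (0,0) S=52.0000: V=(p*·41.8417+(1−p*)·7.5217)/1.21=31.5717; Δ=(41.8417−7.5217)/(66.5600−32.2400)=1.0000; B=V−Δ·S=-20.4283
Each (Δ,B) replicates both successor values, so the strategy is self-financing and V0 is arbitrage-free.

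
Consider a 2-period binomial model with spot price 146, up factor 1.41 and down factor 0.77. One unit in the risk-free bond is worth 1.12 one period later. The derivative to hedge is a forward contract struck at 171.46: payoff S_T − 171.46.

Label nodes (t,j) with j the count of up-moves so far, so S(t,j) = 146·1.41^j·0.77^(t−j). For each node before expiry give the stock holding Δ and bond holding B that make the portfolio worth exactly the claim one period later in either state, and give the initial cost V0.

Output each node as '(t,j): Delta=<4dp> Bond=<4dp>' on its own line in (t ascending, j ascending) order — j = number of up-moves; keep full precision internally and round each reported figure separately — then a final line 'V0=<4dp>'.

(0,0): Delta=1.0000 Bond=-136.6869
(1,0): Delta=1.0000 Bond=-153.0893
(1,1): Delta=1.0000 Bond=-153.0893
V0=9.3131

No-arbitrage ⇒ martingale measure with p* = (R−d)/(u−d) = 0.5469.
Terminal values V(2,·): V(2,0)=-84.8966, V(2,1)=-12.9478, V(2,2)=118.8026
(1,0): S=112.4200. Δ = (V_up−V_dn)/(S_up−S_dn) = (-12.9478−-84.8966)/(158.5122−86.5634) = 1.0000. V = [p*·-12.9478 + (1−p*)·-84.8966]/1.12 = -40.6693. B = V − Δ·S = -153.0893.
(1,1): S=205.8600. Δ = (V_up−V_dn)/(S_up−S_dn) = (118.8026−-12.9478)/(290.2626−158.5122) = 1.0000. V = [p*·118.8026 + (1−p*)·-12.9478]/1.12 = 52.7707. B = V − Δ·S = -153.0893.
(0,0): S=146.0000. Δ = (V_up−V_dn)/(S_up−S_dn) = (52.7707−-40.6693)/(205.8600−112.4200) = 1.0000. V = [p*·52.7707 + (1−p*)·-40.6693]/1.12 = 9.3131. B = V − Δ·S = -136.6869.
Each (Δ,B) replicates both successor values, so the strategy is self-financing and V0 is arbitrage-free.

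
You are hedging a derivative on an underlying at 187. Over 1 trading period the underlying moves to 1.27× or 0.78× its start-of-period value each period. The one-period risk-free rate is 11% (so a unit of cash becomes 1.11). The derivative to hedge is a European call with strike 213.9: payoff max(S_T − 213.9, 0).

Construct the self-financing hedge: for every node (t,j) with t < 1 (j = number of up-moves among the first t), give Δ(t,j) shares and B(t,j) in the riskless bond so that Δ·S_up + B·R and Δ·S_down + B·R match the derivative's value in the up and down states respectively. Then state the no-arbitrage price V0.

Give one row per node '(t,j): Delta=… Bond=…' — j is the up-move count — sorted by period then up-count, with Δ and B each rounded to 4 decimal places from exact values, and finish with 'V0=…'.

(0,0): Delta=0.2574 Bond=-33.8301
V0=14.3127

Under the risk-neutral measure, an up-move has probability p* = (R−d)/(u−d) = 0.6735 and values discount at R = 1.11.
Terminal values V(1,·): V(1,0)=0.0000, V(1,1)=23.5900
Node (0,0) S=187.0000: V=(p*·23.5900+(1−p*)·0.0000)/1.11=14.3127; Δ=(23.5900−0.0000)/(237.4900−145.8600)=0.2574; B=V−Δ·S=-33.8301
Self-financing check: at every node Δ·S+B equals the discounted successor values.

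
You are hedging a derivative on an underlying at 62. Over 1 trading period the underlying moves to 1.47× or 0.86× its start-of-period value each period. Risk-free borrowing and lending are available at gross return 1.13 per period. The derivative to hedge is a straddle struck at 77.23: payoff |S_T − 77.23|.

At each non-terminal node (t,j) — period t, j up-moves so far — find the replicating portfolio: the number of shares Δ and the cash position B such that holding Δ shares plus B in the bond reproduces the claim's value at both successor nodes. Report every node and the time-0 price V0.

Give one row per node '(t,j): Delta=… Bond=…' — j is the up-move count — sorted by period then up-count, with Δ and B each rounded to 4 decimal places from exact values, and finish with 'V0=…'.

Risk-neutral probability p* = (R−d)/(u−d) = (1.13−0.86)/(1.47−0.86) = 0.4426.
Terminal payoffs: V(1,0)=23.9100, V(1,1)=13.9100
(0,0): S=62.0000. Δ = (V_up−V_dn)/(S_up−S_dn) = (13.9100−23.9100)/(91.1400−53.3200) = -0.2644. V = [p*·13.9100 + (1−p*)·23.9100]/1.13 = 17.2423. B = V − Δ·S = 33.6357.
The time-0 hedge costs 17.2423, which is the no-arbitrage price.

(0,0): Delta=-0.2644 Bond=33.6357
V0=17.2423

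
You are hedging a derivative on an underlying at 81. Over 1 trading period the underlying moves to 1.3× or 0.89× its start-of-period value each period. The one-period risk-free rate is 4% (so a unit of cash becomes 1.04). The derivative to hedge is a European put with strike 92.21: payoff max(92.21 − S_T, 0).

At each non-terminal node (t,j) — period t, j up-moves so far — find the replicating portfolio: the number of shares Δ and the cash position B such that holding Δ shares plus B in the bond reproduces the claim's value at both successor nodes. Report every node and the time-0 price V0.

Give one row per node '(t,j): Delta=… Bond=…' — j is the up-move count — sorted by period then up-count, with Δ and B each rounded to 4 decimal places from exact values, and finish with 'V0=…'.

(0,0): Delta=-0.6058 Bond=61.3415
V0=12.2683

Risk-neutral probability p* = (R−d)/(u−d) = (1.04−0.89)/(1.3−0.89) = 0.3659.
Terminal payoffs: V(1,0)=20.1200, V(1,1)=0.0000
Node (0,0) S=81.0000: V=(p*·0.0000+(1−p*)·20.1200)/1.04=12.2683; Δ=(0.0000−20.1200)/(105.3000−72.0900)=-0.6058; B=V−Δ·S=61.3415
Check: Δ(0,0)·S0 + B(0,0) = 12.2683 = V0.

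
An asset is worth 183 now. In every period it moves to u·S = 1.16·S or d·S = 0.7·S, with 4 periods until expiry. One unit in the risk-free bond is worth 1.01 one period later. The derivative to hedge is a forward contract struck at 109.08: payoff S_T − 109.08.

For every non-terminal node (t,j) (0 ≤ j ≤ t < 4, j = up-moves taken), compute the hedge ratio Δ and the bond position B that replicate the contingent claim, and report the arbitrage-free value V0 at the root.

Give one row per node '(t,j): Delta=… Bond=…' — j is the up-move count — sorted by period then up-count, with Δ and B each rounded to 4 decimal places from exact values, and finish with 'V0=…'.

Risk-neutral probability p* = (R−d)/(u−d) = (1.01−0.7)/(1.16−0.7) = 0.6739.
At expiry t=4: V(4,0)=-65.1417, V(4,1)=-36.2680, V(4,2)=11.5800, V(4,3)=90.8708, V(4,4)=222.2670
(3,0): S=62.7690. Δ = (V_up−V_dn)/(S_up−S_dn) = (-36.2680−-65.1417)/(72.8120−43.9383) = 1.0000. V = [p*·-36.2680 + (1−p*)·-65.1417]/1.01 = -45.2310. B = V − Δ·S = -108.0000.
(3,1): S=104.0172. Δ = (V_up−V_dn)/(S_up−S_dn) = (11.5800−-36.2680)/(120.6600−72.8120) = 1.0000. V = [p*·11.5800 + (1−p*)·-36.2680]/1.01 = -3.9828. B = V − Δ·S = -108.0000.
(3,2): S=172.3714. Δ = (V_up−V_dn)/(S_up−S_dn) = (90.8708−11.5800)/(199.9508−120.6600) = 1.0000. V = [p*·90.8708 + (1−p*)·11.5800]/1.01 = 64.3714. B = V − Δ·S = -108.0000.
(3,3): S=285.6440. Δ = (V_up−V_dn)/(S_up−S_dn) = (222.2670−90.8708)/(331.3470−199.9508) = 1.0000. V = [p*·222.2670 + (1−p*)·90.8708]/1.01 = 177.6440. B = V − Δ·S = -108.0000.
(2,0): S=89.6700. Δ = (V_up−V_dn)/(S_up−S_dn) = (-3.9828−-45.2310)/(104.0172−62.7690) = 1.0000. V = [p*·-3.9828 + (1−p*)·-45.2310]/1.01 = -17.2607. B = V − Δ·S = -106.9307.
(2,1): S=148.5960. Δ = (V_up−V_dn)/(S_up−S_dn) = (64.3714−-3.9828)/(172.3714−104.0172) = 1.0000. V = [p*·64.3714 + (1−p*)·-3.9828]/1.01 = 41.6653. B = V − Δ·S = -106.9307.
(2,2): S=246.2448. Δ = (V_up−V_dn)/(S_up−S_dn) = (177.6440−64.3714)/(285.6440−172.3714) = 1.0000. V = [p*·177.6440 + (1−p*)·64.3714]/1.01 = 139.3141. B = V − Δ·S = -106.9307.
(1,0): S=128.1000. Δ = (V_up−V_dn)/(S_up−S_dn) = (41.6653−-17.2607)/(148.5960−89.6700) = 1.0000. V = [p*·41.6653 + (1−p*)·-17.2607]/1.01 = 22.2280. B = V − Δ·S = -105.8720.
(1,1): S=212.2800. Δ = (V_up−V_dn)/(S_up−S_dn) = (139.3141−41.6653)/(246.2448−148.5960) = 1.0000. V = [p*·139.3141 + (1−p*)·41.6653]/1.01 = 106.4080. B = V − Δ·S = -105.8720.
(0,0): S=183.0000. Δ = (V_up−V_dn)/(S_up−S_dn) = (106.4080−22.2280)/(212.2800−128.1000) = 1.0000. V = [p*·106.4080 + (1−p*)·22.2280]/1.01 = 78.1763. B = V − Δ·S = -104.8237.
The time-0 hedge costs 78.1763, which is the no-arbitrage price.

(0,0): Delta=1.0000 Bond=-104.8237
(1,0): Delta=1.0000 Bond=-105.8720
(1,1): Delta=1.0000 Bond=-105.8720
(2,0): Delta=1.0000 Bond=-106.9307
(2,1): Delta=1.0000 Bond=-106.9307
(2,2): Delta=1.0000 Bond=-106.9307
(3,0): Delta=1.0000 Bond=-108.0000
(3,1): Delta=1.0000 Bond=-108.0000
(3,2): Delta=1.0000 Bond=-108.0000
(3,3): Delta=1.0000 Bond=-108.0000
V0=78.1763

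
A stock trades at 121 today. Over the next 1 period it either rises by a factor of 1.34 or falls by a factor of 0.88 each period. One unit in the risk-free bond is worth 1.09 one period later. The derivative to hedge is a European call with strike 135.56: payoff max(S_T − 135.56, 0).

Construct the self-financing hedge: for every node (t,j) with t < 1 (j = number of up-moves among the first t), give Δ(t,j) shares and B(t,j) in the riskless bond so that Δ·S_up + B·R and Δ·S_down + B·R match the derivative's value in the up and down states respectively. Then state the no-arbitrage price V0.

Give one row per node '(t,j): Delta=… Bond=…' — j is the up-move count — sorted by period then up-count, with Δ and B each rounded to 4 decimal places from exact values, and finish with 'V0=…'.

Risk-neutral probability p* = (R−d)/(u−d) = (1.09−0.88)/(1.34−0.88) = 0.4565.
Terminal values V(1,·): V(1,0)=0.0000, V(1,1)=26.5800
(0,0): S=121.0000. Δ = (V_up−V_dn)/(S_up−S_dn) = (26.5800−0.0000)/(162.1400−106.4800) = 0.4775. V = [p*·26.5800 + (1−p*)·0.0000]/1.09 = 11.1324. B = V − Δ·S = -46.6502.
The time-0 hedge costs 11.1324, which is the no-arbitrage price.

(0,0): Delta=0.4775 Bond=-46.6502
V0=11.1324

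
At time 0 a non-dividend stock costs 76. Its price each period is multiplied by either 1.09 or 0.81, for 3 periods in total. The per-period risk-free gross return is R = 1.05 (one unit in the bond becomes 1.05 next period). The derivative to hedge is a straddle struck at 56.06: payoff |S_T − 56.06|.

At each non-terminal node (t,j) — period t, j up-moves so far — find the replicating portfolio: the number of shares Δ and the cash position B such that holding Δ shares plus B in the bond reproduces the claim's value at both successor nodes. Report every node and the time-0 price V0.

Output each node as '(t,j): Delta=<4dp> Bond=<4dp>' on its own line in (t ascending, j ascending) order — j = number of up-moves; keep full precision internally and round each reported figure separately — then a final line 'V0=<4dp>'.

(0,0): Delta=0.9400 Bond=-43.6358
(1,0): Delta=0.6177 Bond=-25.9774
(1,1): Delta=0.9800 Bond=-49.1243
(2,0): Delta=-1.0000 Bond=53.3905
(2,1): Delta=0.8181 Bond=-40.7207
(2,2): Delta=1.0000 Bond=-53.3905
V0=27.8071

Under the risk-neutral measure, an up-move has probability p* = (R−d)/(u−d) = 0.8571 and values discount at R = 1.05.
Payoff layer (t=3): V(3,0)=15.6705, V(3,1)=1.7087, V(3,2)=17.0794, V(3,3)=42.3622
(2,0): S=49.8636. Δ = (V_up−V_dn)/(S_up−S_dn) = (1.7087−15.6705)/(54.3513−40.3895) = -1.0000. V = [p*·1.7087 + (1−p*)·15.6705]/1.05 = 3.5269. B = V − Δ·S = 53.3905.
(2,1): S=67.1004. Δ = (V_up−V_dn)/(S_up−S_dn) = (17.0794−1.7087)/(73.1394−54.3513) = 0.8181. V = [p*·17.0794 + (1−p*)·1.7087]/1.05 = 14.1749. B = V − Δ·S = -40.7207.
(2,2): S=90.2956. Δ = (V_up−V_dn)/(S_up−S_dn) = (42.3622−17.0794)/(98.4222−73.1394) = 1.0000. V = [p*·42.3622 + (1−p*)·17.0794]/1.05 = 36.9051. B = V − Δ·S = -53.3905.
(1,0): S=61.5600. Δ = (V_up−V_dn)/(S_up−S_dn) = (14.1749−3.5269)/(67.1004−49.8636) = 0.6177. V = [p*·14.1749 + (1−p*)·3.5269]/1.05 = 12.0512. B = V − Δ·S = -25.9774.
(1,1): S=82.8400. Δ = (V_up−V_dn)/(S_up−S_dn) = (36.9051−14.1749)/(90.2956−67.1004) = 0.9800. V = [p*·36.9051 + (1−p*)·14.1749]/1.05 = 32.0552. B = V − Δ·S = -49.1243.
(0,0): S=76.0000. Δ = (V_up−V_dn)/(S_up−S_dn) = (32.0552−12.0512)/(82.8400−61.5600) = 0.9400. V = [p*·32.0552 + (1−p*)·12.0512]/1.05 = 27.8071. B = V − Δ·S = -43.6358.
Check: Δ(0,0)·S0 + B(0,0) = 27.8071 = V0.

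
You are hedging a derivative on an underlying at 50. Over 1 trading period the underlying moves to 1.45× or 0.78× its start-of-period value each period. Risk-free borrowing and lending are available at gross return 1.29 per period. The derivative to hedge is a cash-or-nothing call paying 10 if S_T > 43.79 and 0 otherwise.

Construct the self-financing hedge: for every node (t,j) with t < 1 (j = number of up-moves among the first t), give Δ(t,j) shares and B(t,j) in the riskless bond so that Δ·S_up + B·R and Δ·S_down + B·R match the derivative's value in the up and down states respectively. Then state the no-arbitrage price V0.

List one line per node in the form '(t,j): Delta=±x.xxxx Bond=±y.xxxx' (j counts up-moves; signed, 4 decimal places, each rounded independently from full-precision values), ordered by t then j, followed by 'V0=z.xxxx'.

No-arbitrage ⇒ martingale measure with p* = (R−d)/(u−d) = 0.7612.
Terminal values V(1,·): V(1,0)=0.0000, V(1,1)=10.0000
Node (0,0) S=50.0000: V=(p*·10.0000+(1−p*)·0.0000)/1.29=5.9007; Δ=(10.0000−0.0000)/(72.5000−39.0000)=0.2985; B=V−Δ·S=-9.0246
Self-financing check: at every node Δ·S+B equals the discounted successor values.

(0,0): Delta=0.2985 Bond=-9.0246
V0=5.9007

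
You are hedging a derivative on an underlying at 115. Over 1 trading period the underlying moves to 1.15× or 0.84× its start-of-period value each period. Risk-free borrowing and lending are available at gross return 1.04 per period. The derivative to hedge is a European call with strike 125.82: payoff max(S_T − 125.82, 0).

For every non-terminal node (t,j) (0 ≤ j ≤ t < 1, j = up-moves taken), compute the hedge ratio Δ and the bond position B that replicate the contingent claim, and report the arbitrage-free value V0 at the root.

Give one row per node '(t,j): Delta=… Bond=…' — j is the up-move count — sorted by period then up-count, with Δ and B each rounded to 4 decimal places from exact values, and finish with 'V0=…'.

(0,0): Delta=0.1804 Bond=-16.7531
V0=3.9888

Risk-neutral probability p* = (R−d)/(u−d) = (1.04−0.84)/(1.15−0.84) = 0.6452.
Terminal values V(1,·): V(1,0)=0.0000, V(1,1)=6.4300
Node (0,0) S=115.0000: V=(p*·6.4300+(1−p*)·0.0000)/1.04=3.9888; Δ=(6.4300−0.0000)/(132.2500−96.6000)=0.1804; B=V−Δ·S=-16.7531
Check: Δ(0,0)·S0 + B(0,0) = 3.9888 = V0.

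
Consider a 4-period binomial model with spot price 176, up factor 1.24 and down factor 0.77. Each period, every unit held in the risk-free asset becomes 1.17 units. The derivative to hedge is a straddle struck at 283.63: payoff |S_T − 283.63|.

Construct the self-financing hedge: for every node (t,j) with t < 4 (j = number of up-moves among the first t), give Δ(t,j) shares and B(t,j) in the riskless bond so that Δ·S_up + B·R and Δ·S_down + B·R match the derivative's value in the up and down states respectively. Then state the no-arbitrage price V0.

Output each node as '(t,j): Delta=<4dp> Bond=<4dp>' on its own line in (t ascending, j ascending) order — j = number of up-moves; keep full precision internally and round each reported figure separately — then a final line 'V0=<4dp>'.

The replicating-portfolio and risk-neutral prices coincide; use p* = (1.17−0.77)/(1.24−0.77) = 0.8511 for the latter.
At expiry t=4: V(4,0)=221.7606, V(4,1)=183.9962, V(4,2)=123.1808, V(4,3)=25.2443, V(4,4)=132.4716
(3,0): S=80.3498. Δ = (V_up−V_dn)/(S_up−S_dn) = (183.9962−221.7606)/(99.6338−61.8694) = -1.0000. V = [p*·183.9962 + (1−p*)·221.7606]/1.17 = 162.0690. B = V − Δ·S = 242.4188.
(3,1): S=129.3945. Δ = (V_up−V_dn)/(S_up−S_dn) = (123.1808−183.9962)/(160.4492−99.6338) = -1.0000. V = [p*·123.1808 + (1−p*)·183.9962]/1.17 = 113.0243. B = V − Δ·S = 242.4188.
(3,2): S=208.3756. Δ = (V_up−V_dn)/(S_up−S_dn) = (25.2443−123.1808)/(258.3857−160.4492) = -1.0000. V = [p*·25.2443 + (1−p*)·123.1808]/1.17 = 34.0433. B = V − Δ·S = 242.4188.
(3,3): S=335.5658. Δ = (V_up−V_dn)/(S_up−S_dn) = (132.4716−25.2443)/(416.1016−258.3857) = 0.6799. V = [p*·132.4716 + (1−p*)·25.2443]/1.17 = 99.5740. B = V − Δ·S = -128.5692.
(2,0): S=104.3504. Δ = (V_up−V_dn)/(S_up−S_dn) = (113.0243−162.0690)/(129.3945−80.3498) = -1.0000. V = [p*·113.0243 + (1−p*)·162.0690]/1.17 = 102.8452. B = V − Δ·S = 207.1956.
(2,1): S=168.0448. Δ = (V_up−V_dn)/(S_up−S_dn) = (34.0433−113.0243)/(208.3756−129.3945) = -1.0000. V = [p*·34.0433 + (1−p*)·113.0243]/1.17 = 39.1508. B = V − Δ·S = 207.1956.
(2,2): S=270.6176. Δ = (V_up−V_dn)/(S_up−S_dn) = (99.5740−34.0433)/(335.5658−208.3756) = 0.5152. V = [p*·99.5740 + (1−p*)·34.0433]/1.17 = 76.7642. B = V − Δ·S = -62.6630.
(1,0): S=135.5200. Δ = (V_up−V_dn)/(S_up−S_dn) = (39.1508−102.8452)/(168.0448−104.3504) = -1.0000. V = [p*·39.1508 + (1−p*)·102.8452]/1.17 = 41.5702. B = V − Δ·S = 177.0902.
(1,1): S=218.2400. Δ = (V_up−V_dn)/(S_up−S_dn) = (76.7642−39.1508)/(270.6176−168.0448) = 0.3667. V = [p*·76.7642 + (1−p*)·39.1508]/1.17 = 60.8224. B = V − Δ·S = -19.2062.
(0,0): S=176.0000. Δ = (V_up−V_dn)/(S_up−S_dn) = (60.8224−41.5702)/(218.2400−135.5200) = 0.2327. V = [p*·60.8224 + (1−p*)·41.5702]/1.17 = 49.5342. B = V − Δ·S = 8.5722.
The time-0 hedge costs 49.5342, which is the no-arbitrage price.

(0,0): Delta=0.2327 Bond=8.5722
(1,0): Delta=-1.0000 Bond=177.0902
(1,1): Delta=0.3667 Bond=-19.2062
(2,0): Delta=-1.0000 Bond=207.1956
(2,1): Delta=-1.0000 Bond=207.1956
(2,2): Delta=0.5152 Bond=-62.6630
(3,0): Delta=-1.0000 Bond=242.4188
(3,1): Delta=-1.0000 Bond=242.4188
(3,2): Delta=-1.0000 Bond=242.4188
(3,3): Delta=0.6799 Bond=-128.5692
V0=49.5342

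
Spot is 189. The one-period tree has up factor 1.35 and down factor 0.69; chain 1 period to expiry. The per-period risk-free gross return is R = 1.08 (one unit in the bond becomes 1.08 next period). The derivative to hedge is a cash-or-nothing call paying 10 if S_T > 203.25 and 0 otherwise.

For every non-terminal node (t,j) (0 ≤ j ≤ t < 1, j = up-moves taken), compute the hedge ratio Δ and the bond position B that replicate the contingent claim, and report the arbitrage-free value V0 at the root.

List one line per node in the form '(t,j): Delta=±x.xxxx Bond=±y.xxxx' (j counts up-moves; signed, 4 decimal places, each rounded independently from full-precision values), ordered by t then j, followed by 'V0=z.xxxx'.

(0,0): Delta=0.0802 Bond=-9.6801
V0=5.4714

The replicating-portfolio and risk-neutral prices coincide; use p* = (1.08−0.69)/(1.35−0.69) = 0.5909 for the latter.
Terminal values V(1,·): V(1,0)=0.0000, V(1,1)=10.0000
(0,0): S=189.0000. Δ = (V_up−V_dn)/(S_up−S_dn) = (10.0000−0.0000)/(255.1500−130.4100) = 0.0802. V = [p*·10.0000 + (1−p*)·0.0000]/1.08 = 5.4714. B = V − Δ·S = -9.6801.
Self-financing check: at every node Δ·S+B equals the discounted successor values.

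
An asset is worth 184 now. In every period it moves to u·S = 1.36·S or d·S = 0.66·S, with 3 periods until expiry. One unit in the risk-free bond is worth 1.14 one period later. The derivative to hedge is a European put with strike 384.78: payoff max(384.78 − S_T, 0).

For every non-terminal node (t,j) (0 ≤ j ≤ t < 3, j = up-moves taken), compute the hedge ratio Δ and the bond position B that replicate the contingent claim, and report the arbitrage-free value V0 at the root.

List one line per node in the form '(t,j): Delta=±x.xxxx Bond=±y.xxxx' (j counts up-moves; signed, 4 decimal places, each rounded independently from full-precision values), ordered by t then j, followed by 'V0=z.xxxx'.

Risk-neutral probability p* = (R−d)/(u−d) = (1.14−0.66)/(1.36−0.66) = 0.6857.
Terminal payoffs: V(3,0)=331.8807, V(3,1)=275.7755, V(3,2)=160.1646, V(3,3)=0.0000
Node (2,0) S=80.1504: V=(p*·275.7755+(1−p*)·331.8807)/1.14=257.3759; Δ=(275.7755−331.8807)/(109.0045−52.8993)=-1.0000; B=V−Δ·S=337.5263
Node (2,1) S=165.1584: V=(p*·160.1646+(1−p*)·275.7755)/1.14=172.3679; Δ=(160.1646−275.7755)/(224.6154−109.0045)=-1.0000; B=V−Δ·S=337.5263
Node (2,2) S=340.3264: V=(p*·0.0000+(1−p*)·160.1646)/1.14=44.1556; Δ=(0.0000−160.1646)/(462.8439−224.6154)=-0.6723; B=V−Δ·S=272.9622
Node (1,0) S=121.4400: V=(p*·172.3679+(1−p*)·257.3759)/1.14=174.6357; Δ=(172.3679−257.3759)/(165.1584−80.1504)=-1.0000; B=V−Δ·S=296.0757
Node (1,1) S=250.2400: V=(p*·44.1556+(1−p*)·172.3679)/1.14=74.0798; Δ=(44.1556−172.3679)/(340.3264−165.1584)=-0.7319; B=V−Δ·S=257.2401
Node (0,0) S=184.0000: V=(p*·74.0798+(1−p*)·174.6357)/1.14=92.7044; Δ=(74.0798−174.6357)/(250.2400−121.4400)=-0.7807; B=V−Δ·S=236.3558
The time-0 hedge costs 92.7044, which is the no-arbitrage price.

(0,0): Delta=-0.7807 Bond=236.3558
(1,0): Delta=-1.0000 Bond=296.0757
(1,1): Delta=-0.7319 Bond=257.2401
(2,0): Delta=-1.0000 Bond=337.5263
(2,1): Delta=-1.0000 Bond=337.5263
(2,2): Delta=-0.6723 Bond=272.9622
V0=92.7044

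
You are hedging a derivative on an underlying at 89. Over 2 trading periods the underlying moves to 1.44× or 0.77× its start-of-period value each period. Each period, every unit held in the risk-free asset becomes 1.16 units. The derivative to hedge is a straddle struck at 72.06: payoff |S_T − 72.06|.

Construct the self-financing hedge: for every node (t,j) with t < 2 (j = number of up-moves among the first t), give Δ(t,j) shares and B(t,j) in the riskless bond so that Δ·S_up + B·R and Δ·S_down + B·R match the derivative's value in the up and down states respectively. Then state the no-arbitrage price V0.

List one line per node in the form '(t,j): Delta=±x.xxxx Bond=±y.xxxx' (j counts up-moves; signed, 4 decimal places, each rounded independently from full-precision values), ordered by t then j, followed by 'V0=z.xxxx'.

(0,0): Delta=0.7669 Bond=-27.7974
(1,0): Delta=0.1597 Bond=9.3676
(1,1): Delta=1.0000 Bond=-62.1207
V0=40.4556

Under the risk-neutral measure, an up-move has probability p* = (R−d)/(u−d) = 0.5821 and values discount at R = 1.16.
At expiry t=2: V(2,0)=19.2919, V(2,1)=26.6232, V(2,2)=112.4904
Node (1,0) S=68.5300: V=(p*·26.6232+(1−p*)·19.2919)/1.16=20.3098; Δ=(26.6232−19.2919)/(98.6832−52.7681)=0.1597; B=V−Δ·S=9.3676
Node (1,1) S=128.1600: V=(p*·112.4904+(1−p*)·26.6232)/1.16=66.0393; Δ=(112.4904−26.6232)/(184.5504−98.6832)=1.0000; B=V−Δ·S=-62.1207
Node (0,0) S=89.0000: V=(p*·66.0393+(1−p*)·20.3098)/1.16=40.4556; Δ=(66.0393−20.3098)/(128.1600−68.5300)=0.7669; B=V−Δ·S=-27.7974
Self-financing check: at every node Δ·S+B equals the discounted successor values.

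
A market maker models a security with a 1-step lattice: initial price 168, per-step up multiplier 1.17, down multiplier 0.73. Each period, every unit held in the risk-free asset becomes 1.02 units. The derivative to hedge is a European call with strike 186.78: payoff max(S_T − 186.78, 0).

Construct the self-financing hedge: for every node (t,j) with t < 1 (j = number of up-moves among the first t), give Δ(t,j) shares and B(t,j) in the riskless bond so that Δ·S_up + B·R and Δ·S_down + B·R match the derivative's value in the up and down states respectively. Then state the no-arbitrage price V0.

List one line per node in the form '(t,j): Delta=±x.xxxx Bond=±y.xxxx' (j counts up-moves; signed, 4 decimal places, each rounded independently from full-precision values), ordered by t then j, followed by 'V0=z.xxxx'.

No-arbitrage ⇒ martingale measure with p* = (R−d)/(u−d) = 0.6591.
At expiry t=1: V(1,0)=0.0000, V(1,1)=9.7800
  t=0,j=0: stock 168.0000 → up 196.5600 (V=9.7800), down 122.6400 (V=0.0000). Price 6.3195; hedge Δ=0.1323, bond B=-15.9078.
The time-0 hedge costs 6.3195, which is the no-arbitrage price.

(0,0): Delta=0.1323 Bond=-15.9078
V0=6.3195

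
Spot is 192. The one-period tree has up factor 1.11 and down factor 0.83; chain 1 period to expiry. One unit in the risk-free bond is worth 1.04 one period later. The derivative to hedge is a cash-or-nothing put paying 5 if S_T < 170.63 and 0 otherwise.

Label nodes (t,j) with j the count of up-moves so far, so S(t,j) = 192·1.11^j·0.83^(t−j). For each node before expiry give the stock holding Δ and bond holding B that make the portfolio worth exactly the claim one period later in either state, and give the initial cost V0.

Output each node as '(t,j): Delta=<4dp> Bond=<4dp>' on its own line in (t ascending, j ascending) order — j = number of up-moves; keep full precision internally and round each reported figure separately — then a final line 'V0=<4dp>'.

Since d<R<u, set p* = (R−d)/(u−d) = 0.7500; price each node as the discounted p*-expectation of its children.
Payoff layer (t=1): V(1,0)=5.0000, V(1,1)=0.0000
(0,0): S=192.0000. Δ = (V_up−V_dn)/(S_up−S_dn) = (0.0000−5.0000)/(213.1200−159.3600) = -0.0930. V = [p*·0.0000 + (1−p*)·5.0000]/1.04 = 1.2019. B = V − Δ·S = 19.0591.
Each (Δ,B) replicates both successor values, so the strategy is self-financing and V0 is arbitrage-free.

(0,0): Delta=-0.0930 Bond=19.0591
V0=1.2019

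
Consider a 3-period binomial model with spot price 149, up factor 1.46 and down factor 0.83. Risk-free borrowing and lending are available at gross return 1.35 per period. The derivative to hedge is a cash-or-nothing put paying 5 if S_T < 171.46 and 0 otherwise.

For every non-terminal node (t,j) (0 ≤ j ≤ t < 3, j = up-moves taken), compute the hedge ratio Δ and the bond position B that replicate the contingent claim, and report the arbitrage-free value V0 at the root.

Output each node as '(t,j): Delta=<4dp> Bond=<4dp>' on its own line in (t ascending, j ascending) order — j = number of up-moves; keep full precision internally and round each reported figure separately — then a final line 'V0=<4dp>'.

(0,0): Delta=-0.0084 Bond=1.4194
(1,0): Delta=-0.0392 Bond=5.7268
(1,1): Delta=-0.0047 Bond=1.1101
(2,0): Delta=0.0000 Bond=3.7037
(2,1): Delta=-0.0440 Bond=8.5832
(2,2): Delta=0.0000 Bond=0.0000
V0=0.1642

The replicating-portfolio and risk-neutral prices coincide; use p* = (1.35−0.83)/(1.46−0.83) = 0.8254 for the latter.
Terminal values V(3,·): V(3,0)=5.0000, V(3,1)=5.0000, V(3,2)=0.0000, V(3,3)=0.0000
  t=2,j=0: stock 102.6461 → up 149.8633 (V=5.0000), down 85.1963 (V=5.0000). Price 3.7037; hedge Δ=0.0000, bond B=3.7037.
  t=2,j=1: stock 180.5582 → up 263.6150 (V=0.0000), down 149.8633 (V=5.0000). Price 0.6467; hedge Δ=-0.0440, bond B=8.5832.
  t=2,j=2: stock 317.6084 → up 463.7083 (V=0.0000), down 263.6150 (V=0.0000). Price 0.0000; hedge Δ=0.0000, bond B=0.0000.
  t=1,j=0: stock 123.6700 → up 180.5582 (V=0.6467), down 102.6461 (V=3.7037). Price 0.8744; hedge Δ=-0.0392, bond B=5.7268.
  t=1,j=1: stock 217.5400 → up 317.6084 (V=0.0000), down 180.5582 (V=0.6467). Price 0.0836; hedge Δ=-0.0047, bond B=1.1101.
  t=0,j=0: stock 149.0000 → up 217.5400 (V=0.0836), down 123.6700 (V=0.8744). Price 0.1642; hedge Δ=-0.0084, bond B=1.4194.
Root portfolio cost Δ·149+B reproduces V0=0.1642.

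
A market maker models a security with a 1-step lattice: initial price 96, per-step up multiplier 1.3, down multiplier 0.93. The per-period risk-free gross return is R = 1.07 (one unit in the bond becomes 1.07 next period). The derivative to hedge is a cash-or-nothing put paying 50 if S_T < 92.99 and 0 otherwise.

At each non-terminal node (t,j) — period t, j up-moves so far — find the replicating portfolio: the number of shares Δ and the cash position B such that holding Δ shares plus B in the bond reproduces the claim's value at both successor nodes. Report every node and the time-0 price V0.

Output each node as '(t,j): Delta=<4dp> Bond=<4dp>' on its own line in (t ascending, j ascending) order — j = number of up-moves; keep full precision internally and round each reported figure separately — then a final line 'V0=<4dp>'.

No-arbitrage ⇒ martingale measure with p* = (R−d)/(u−d) = 0.3784.
Terminal payoffs: V(1,0)=50.0000, V(1,1)=0.0000
  t=0,j=0: stock 96.0000 → up 124.8000 (V=0.0000), down 89.2800 (V=50.0000). Price 29.0477; hedge Δ=-1.4077, bond B=164.1829.
Each (Δ,B) replicates both successor values, so the strategy is self-financing and V0 is arbitrage-free.

(0,0): Delta=-1.4077 Bond=164.1829
V0=29.0477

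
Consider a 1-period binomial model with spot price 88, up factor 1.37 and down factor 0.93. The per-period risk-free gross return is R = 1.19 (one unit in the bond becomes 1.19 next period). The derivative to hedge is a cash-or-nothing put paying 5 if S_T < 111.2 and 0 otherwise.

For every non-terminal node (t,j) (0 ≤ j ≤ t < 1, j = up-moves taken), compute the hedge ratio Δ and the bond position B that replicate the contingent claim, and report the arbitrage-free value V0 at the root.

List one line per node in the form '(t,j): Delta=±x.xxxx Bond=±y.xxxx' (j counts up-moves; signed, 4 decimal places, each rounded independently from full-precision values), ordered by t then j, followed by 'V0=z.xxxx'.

(0,0): Delta=-0.1291 Bond=13.0825
V0=1.7189

Risk-neutral probability p* = (R−d)/(u−d) = (1.19−0.93)/(1.37−0.93) = 0.5909.
At expiry t=1: V(1,0)=5.0000, V(1,1)=0.0000
Node (0,0) S=88.0000: V=(p*·0.0000+(1−p*)·5.0000)/1.19=1.7189; Δ=(0.0000−5.0000)/(120.5600−81.8400)=-0.1291; B=V−Δ·S=13.0825
Root portfolio cost Δ·88+B reproduces V0=1.7189.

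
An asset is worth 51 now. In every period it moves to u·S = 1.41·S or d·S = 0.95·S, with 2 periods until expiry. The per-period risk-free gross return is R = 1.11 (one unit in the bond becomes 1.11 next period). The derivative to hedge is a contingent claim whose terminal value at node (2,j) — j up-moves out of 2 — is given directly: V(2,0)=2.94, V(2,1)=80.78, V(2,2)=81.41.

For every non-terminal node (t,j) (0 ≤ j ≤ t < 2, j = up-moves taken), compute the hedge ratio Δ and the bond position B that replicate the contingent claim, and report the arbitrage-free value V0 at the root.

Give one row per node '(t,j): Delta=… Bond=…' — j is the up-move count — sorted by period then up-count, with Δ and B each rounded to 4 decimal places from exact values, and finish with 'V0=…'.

(0,0): Delta=1.9579 Bond=-61.0981
(1,0): Delta=3.4926 Bond=-142.1770
(1,1): Delta=0.0190 Bond=71.6026
V0=38.7537

Under the risk-neutral measure, an up-move has probability p* = (R−d)/(u−d) = 0.3478 and values discount at R = 1.11.
Terminal payoffs: V(2,0)=2.9400, V(2,1)=80.7800, V(2,2)=81.4100
  t=1,j=0: stock 48.4500 → up 68.3145 (V=80.7800), down 46.0275 (V=2.9400). Price 27.0403; hedge Δ=3.4926, bond B=-142.1770.
  t=1,j=1: stock 71.9100 → up 101.3931 (V=81.4100), down 68.3145 (V=80.7800). Price 72.9722; hedge Δ=0.0190, bond B=71.6026.
  t=0,j=0: stock 51.0000 → up 71.9100 (V=72.9722), down 48.4500 (V=27.0403). Price 38.7537; hedge Δ=1.9579, bond B=-61.0981.
Each (Δ,B) replicates both successor values, so the strategy is self-financing and V0 is arbitrage-free.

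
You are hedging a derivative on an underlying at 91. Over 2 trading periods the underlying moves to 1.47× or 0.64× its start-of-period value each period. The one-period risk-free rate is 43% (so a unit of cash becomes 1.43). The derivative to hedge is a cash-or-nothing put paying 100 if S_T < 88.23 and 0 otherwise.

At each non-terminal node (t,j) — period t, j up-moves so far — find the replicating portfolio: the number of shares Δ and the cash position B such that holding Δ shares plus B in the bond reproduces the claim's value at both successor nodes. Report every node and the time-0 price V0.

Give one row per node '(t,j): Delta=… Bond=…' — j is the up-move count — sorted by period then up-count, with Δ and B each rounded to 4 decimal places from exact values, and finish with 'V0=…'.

Since d<R<u, set p* = (R−d)/(u−d) = 0.9518; price each node as the discounted p*-expectation of its children.
Payoff layer (t=2): V(2,0)=100.0000, V(2,1)=100.0000, V(2,2)=0.0000
(1,0): S=58.2400. Δ = (V_up−V_dn)/(S_up−S_dn) = (100.0000−100.0000)/(85.6128−37.2736) = 0.0000. V = [p*·100.0000 + (1−p*)·100.0000]/1.43 = 69.9301. B = V − Δ·S = 69.9301.
(1,1): S=133.7700. Δ = (V_up−V_dn)/(S_up−S_dn) = (0.0000−100.0000)/(196.6419−85.6128) = -0.9007. V = [p*·0.0000 + (1−p*)·100.0000]/1.43 = 3.3701. B = V − Δ·S = 123.8521.
(0,0): S=91.0000. Δ = (V_up−V_dn)/(S_up−S_dn) = (3.3701−69.9301)/(133.7700−58.2400) = -0.8812. V = [p*·3.3701 + (1−p*)·69.9301]/1.43 = 4.5999. B = V − Δ·S = 84.7926.
Each (Δ,B) replicates both successor values, so the strategy is self-financing and V0 is arbitrage-free.

(0,0): Delta=-0.8812 Bond=84.7926
(1,0): Delta=0.0000 Bond=69.9301
(1,1): Delta=-0.9007 Bond=123.8521
V0=4.5999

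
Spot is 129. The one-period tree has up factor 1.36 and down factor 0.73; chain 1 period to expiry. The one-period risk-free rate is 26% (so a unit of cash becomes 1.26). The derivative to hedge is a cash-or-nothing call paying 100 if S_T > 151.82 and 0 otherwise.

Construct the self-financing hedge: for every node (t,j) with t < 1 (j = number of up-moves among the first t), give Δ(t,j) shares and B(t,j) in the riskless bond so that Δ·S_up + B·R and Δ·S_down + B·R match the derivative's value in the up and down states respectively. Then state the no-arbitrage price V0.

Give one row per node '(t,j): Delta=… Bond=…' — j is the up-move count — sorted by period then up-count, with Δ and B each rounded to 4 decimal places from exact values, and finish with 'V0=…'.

Risk-neutral probability p* = (R−d)/(u−d) = (1.26−0.73)/(1.36−0.73) = 0.8413.
Terminal values V(1,·): V(1,0)=0.0000, V(1,1)=100.0000
  t=0,j=0: stock 129.0000 → up 175.4400 (V=100.0000), down 94.1700 (V=0.0000). Price 66.7674; hedge Δ=1.2305, bond B=-91.9627.
The time-0 hedge costs 66.7674, which is the no-arbitrage price.

(0,0): Delta=1.2305 Bond=-91.9627
V0=66.7674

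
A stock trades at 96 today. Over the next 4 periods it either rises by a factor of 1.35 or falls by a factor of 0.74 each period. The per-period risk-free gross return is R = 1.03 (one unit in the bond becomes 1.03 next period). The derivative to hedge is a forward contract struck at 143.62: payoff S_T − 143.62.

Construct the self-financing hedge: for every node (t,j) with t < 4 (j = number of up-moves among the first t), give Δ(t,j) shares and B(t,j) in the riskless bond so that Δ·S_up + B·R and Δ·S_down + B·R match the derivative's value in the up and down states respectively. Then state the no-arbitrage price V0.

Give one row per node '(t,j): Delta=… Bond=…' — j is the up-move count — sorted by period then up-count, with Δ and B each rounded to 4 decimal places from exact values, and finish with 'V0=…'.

Risk-neutral probability p* = (R−d)/(u−d) = (1.03−0.74)/(1.35−0.74) = 0.4754.
Payoff layer (t=4): V(4,0)=-114.8329, V(4,1)=-91.1030, V(4,2)=-47.8119, V(4,3)=31.1650, V(4,4)=175.2446
(3,0): S=38.9015. Δ = (V_up−V_dn)/(S_up−S_dn) = (-91.1030−-114.8329)/(52.5170−28.7871) = 1.0000. V = [p*·-91.1030 + (1−p*)·-114.8329]/1.03 = -100.5354. B = V − Δ·S = -139.4369.
(3,1): S=70.9690. Δ = (V_up−V_dn)/(S_up−S_dn) = (-47.8119−-91.1030)/(95.8081−52.5170) = 1.0000. V = [p*·-47.8119 + (1−p*)·-91.1030]/1.03 = -68.4679. B = V − Δ·S = -139.4369.
(3,2): S=129.4704. Δ = (V_up−V_dn)/(S_up−S_dn) = (31.1650−-47.8119)/(174.7850−95.8081) = 1.0000. V = [p*·31.1650 + (1−p*)·-47.8119]/1.03 = -9.9665. B = V − Δ·S = -139.4369.
(3,3): S=236.1960. Δ = (V_up−V_dn)/(S_up−S_dn) = (175.2446−31.1650)/(318.8646−174.7850) = 1.0000. V = [p*·175.2446 + (1−p*)·31.1650]/1.03 = 96.7591. B = V − Δ·S = -139.4369.
(2,0): S=52.5696. Δ = (V_up−V_dn)/(S_up−S_dn) = (-68.4679−-100.5354)/(70.9690−38.9015) = 1.0000. V = [p*·-68.4679 + (1−p*)·-100.5354]/1.03 = -82.8060. B = V − Δ·S = -135.3756.
(2,1): S=95.9040. Δ = (V_up−V_dn)/(S_up−S_dn) = (-9.9665−-68.4679)/(129.4704−70.9690) = 1.0000. V = [p*·-9.9665 + (1−p*)·-68.4679]/1.03 = -39.4716. B = V − Δ·S = -135.3756.
(2,2): S=174.9600. Δ = (V_up−V_dn)/(S_up−S_dn) = (96.7591−-9.9665)/(236.1960−129.4704) = 1.0000. V = [p*·96.7591 + (1−p*)·-9.9665]/1.03 = 39.5844. B = V − Δ·S = -135.3756.
(1,0): S=71.0400. Δ = (V_up−V_dn)/(S_up−S_dn) = (-39.4716−-82.8060)/(95.9040−52.5696) = 1.0000. V = [p*·-39.4716 + (1−p*)·-82.8060]/1.03 = -60.3926. B = V − Δ·S = -131.4326.
(1,1): S=129.6000. Δ = (V_up−V_dn)/(S_up−S_dn) = (39.5844−-39.4716)/(174.9600−95.9040) = 1.0000. V = [p*·39.5844 + (1−p*)·-39.4716]/1.03 = -1.8326. B = V − Δ·S = -131.4326.
(0,0): S=96.0000. Δ = (V_up−V_dn)/(S_up−S_dn) = (-1.8326−-60.3926)/(129.6000−71.0400) = 1.0000. V = [p*·-1.8326 + (1−p*)·-60.3926]/1.03 = -31.6045. B = V − Δ·S = -127.6045.
Check: Δ(0,0)·S0 + B(0,0) = -31.6045 = V0.

(0,0): Delta=1.0000 Bond=-127.6045
(1,0): Delta=1.0000 Bond=-131.4326
(1,1): Delta=1.0000 Bond=-131.4326
(2,0): Delta=1.0000 Bond=-135.3756
(2,1): Delta=1.0000 Bond=-135.3756
(2,2): Delta=1.0000 Bond=-135.3756
(3,0): Delta=1.0000 Bond=-139.4369
(3,1): Delta=1.0000 Bond=-139.4369
(3,2): Delta=1.0000 Bond=-139.4369
(3,3): Delta=1.0000 Bond=-139.4369
V0=-31.6045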